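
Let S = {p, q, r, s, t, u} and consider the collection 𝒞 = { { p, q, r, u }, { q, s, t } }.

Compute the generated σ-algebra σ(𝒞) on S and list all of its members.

Seed the family with 𝒞 together with ∅ and S: { {  }, { q, s, t }, { p, q, r, u }, S }.
Pass 1 adds 2:
  { s, t }  = S∖{ p, q, r, u }
  { p, r, u }  = S∖{ q, s, t }
  |family| = 6
Pass 2 adds 1:
  { p, r, s, t, u }  = { s, t } ∪ { p, r, u }
  |family| = 7
Pass 3 (1 new):
  { q }  = S∖{ p, r, s, t, u }
  |family| = 8
Pass 4: no new sets; the family is a σ-algebra.

σ(𝒞) = { {  }, { q }, { s, t }, { p, r, u }, { q, s, t }, { p, q, r, u }, { p, r, s, t, u }, S }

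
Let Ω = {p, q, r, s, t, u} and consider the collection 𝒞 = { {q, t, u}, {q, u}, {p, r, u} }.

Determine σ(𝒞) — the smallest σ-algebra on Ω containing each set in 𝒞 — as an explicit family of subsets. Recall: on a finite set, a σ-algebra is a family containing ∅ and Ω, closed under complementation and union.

Begin from { {}, {q, u}, {p, r, u}, {q, t, u}, Ω } (that is, 𝒞 plus ∅ and Ω).
Step 1: +5 →
  {p, r, s}  = ᶜ of {q, t, u}
  {q, s, t}  = ᶜ of {p, r, u}
  {p, q, r, u}  = {p, r, u} ∪ {q, u}
  {p, r, s, t}  = ᶜ of {q, u}
  {p, q, r, t, u}  = {p, r, u} ∪ {q, t, u}
  — 10 sets.
Step 2: +7 →
  {s}  = ᶜ of {p, q, r, t, u}
  {s, t}  = ᶜ of {p, q, r, u}
  {p, r, s, u}  = {p, r, u} ∪ {p, r, s}
  {q, s, t, u}  = {q, u} ∪ {q, s, t}
  {p, q, r, s, t}  = {p, r, s} ∪ {q, s, t}
  {p, q, r, s, u}  = {q, u} ∪ {p, r, s}
  {p, r, s, t, u}  = {p, r, u} ∪ {p, r, s, t}
  — 17 sets.
Step 3 adds 6:
  {q}  = ᶜ of {p, r, s, t, u}
  {t}  = ᶜ of {p, q, r, s, u}
  {u}  = ᶜ of {p, q, r, s, t}
  {p, r}  = ᶜ of {q, s, t, u}
  {q, t}  = ᶜ of {p, r, s, u}
  {q, s, u}  = {s} ∪ {q, u}
  — 23 sets.
Step 4. New:
  {q, s}  = {q} ∪ {s}
  {s, u}  = {u} ∪ {s}
  {t, u}  = {u} ∪ {t}
  {p, q, r}  = {q} ∪ {p, r}
  {p, r, t}  = ᶜ of {q, s, u}
  {s, t, u}  = {u} ∪ {s, t}
  {p, q, r, s}  = {q} ∪ {p, r, s}
  {p, q, r, t}  = {q, t} ∪ {p, r}
  {p, r, t, u}  = {p, r, u} ∪ {t}
  — 32 sets.
Step 5: stable.

Therefore σ(𝒞) = { {}, {q}, {s}, {t}, {u}, {p, r}, {q, s}, {q, t}, {q, u}, {s, t}, {s, u}, {t, u}, {p, q, r}, {p, r, s}, {p, r, t}, {p, r, u}, {q, s, t}, {q, s, u}, {q, t, u}, {s, t, u}, {p, q, r, s}, {p, q, r, t}, {p, q, r, u}, {p, r, s, t}, {p, r, s, u}, {p, r, t, u}, {q, s, t, u}, {p, q, r, s, t}, {p, q, r, s, u}, {p, q, r, t, u}, {p, r, s, t, u}, Ω } (|σ(𝒞)| = 32).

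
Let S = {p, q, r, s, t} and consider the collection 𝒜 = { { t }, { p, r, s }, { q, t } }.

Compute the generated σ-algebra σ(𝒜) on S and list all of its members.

Answer: σ(𝒜) = { {}, { q }, { t }, { q, t }, { p, r, s }, { p, q, r, s }, { p, r, s, t }, S }

Derivation:
Initial family (5 sets): { {}, { t }, { q, t }, { p, r, s }, S }.
Step 1: 2 new —
  { p, q, r, s }  = { t }ᶜ
  { p, r, s, t }  = { p, r, s } ∪ { t }
  (now 7)
Step 2: +1 →
  { q }  = { p, r, s, t }ᶜ
  (now 8)
Step 3: already closed under ᶜ and ∪.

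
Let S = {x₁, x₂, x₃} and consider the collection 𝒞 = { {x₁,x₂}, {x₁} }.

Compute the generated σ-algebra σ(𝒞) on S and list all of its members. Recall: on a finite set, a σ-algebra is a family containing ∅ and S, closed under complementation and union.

σ(𝒞) (8 sets): { {}, {x₁}, {x₂}, {x₃}, {x₁,x₂}, {x₁,x₃}, {x₂,x₃}, S }

Check:
Seed the family with 𝒞 together with ∅ and S: { {}, {x₁}, {x₁,x₂}, S }.
Pass 1 adds 2:
  {x₃}  = ᶜ of {x₁,x₂}
  {x₂,x₃}  = ᶜ of {x₁}
  [6 total]
Pass 2. New:
  {x₁,x₃}  = {x₃} ∪ {x₁}
  [7 total]
Pass 3: +1 →
  {x₂}  = ᶜ of {x₁,x₃}
  [8 total]
Pass 4 adds nothing — fixpoint reached.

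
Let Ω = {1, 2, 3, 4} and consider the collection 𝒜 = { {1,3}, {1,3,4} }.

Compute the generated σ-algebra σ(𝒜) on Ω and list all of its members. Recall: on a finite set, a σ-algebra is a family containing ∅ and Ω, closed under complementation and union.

|σ(𝒜)| = 8.  σ(𝒜) = { ∅, {2}, {4}, {1,3}, {2,4}, {1,2,3}, {1,3,4}, Ω }

Derivation:
Seed the family with 𝒜 together with ∅ and Ω: { ∅, {1,3}, {1,3,4}, Ω }.
Iteration 1: +2 →
  {2}  = complement {1,3,4}
  {2,4}  = complement {1,3}
  (now 6)
Iteration 2 (1 new):
  {1,2,3}  = {1,3} ∪ {2}
  (now 7)
Iteration 3 (1 new):
  {4}  = complement {1,2,3}
  (now 8)
Iteration 4: closed — nothing new.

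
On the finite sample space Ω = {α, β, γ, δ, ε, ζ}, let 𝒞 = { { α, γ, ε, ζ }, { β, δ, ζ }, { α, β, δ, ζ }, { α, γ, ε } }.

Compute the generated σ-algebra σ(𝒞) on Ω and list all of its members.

Take S₀ = 𝒞 ∪ {∅, Ω} = { {}, { α, γ, ε }, { β, δ, ζ }, { α, β, δ, ζ }, { α, γ, ε, ζ }, Ω }.
Round 1: +2 →
  { β, δ }  = complement { α, γ, ε, ζ }
  { γ, ε }  = complement { α, β, δ, ζ }
Round 2 adds 3:
  { β, γ, δ, ε }  = { γ, ε } ∪ { β, δ }
  { α, β, γ, δ, ε }  = { α, γ, ε } ∪ { β, δ }
  { β, γ, δ, ε, ζ }  = { β, δ, ζ } ∪ { γ, ε }
Round 3. New:
  { α }  = complement { β, γ, δ, ε, ζ }
  { ζ }  = complement { α, β, γ, δ, ε }
  { α, ζ }  = complement { β, γ, δ, ε }
Round 4: +2 →
  { α, β, δ }  = { β, δ } ∪ { α }
  { γ, ε, ζ }  = { γ, ε } ∪ { ζ }
Round 5: already closed under ᶜ and ∪.

Therefore σ(𝒞) = { {}, { α }, { ζ }, { α, ζ }, { β, δ }, { γ, ε }, { α, β, δ }, { α, γ, ε }, { β, δ, ζ }, { γ, ε, ζ }, { α, β, δ, ζ }, { α, γ, ε, ζ }, { β, γ, δ, ε }, { α, β, γ, δ, ε }, { β, γ, δ, ε, ζ }, Ω } (|σ(𝒞)| = 16).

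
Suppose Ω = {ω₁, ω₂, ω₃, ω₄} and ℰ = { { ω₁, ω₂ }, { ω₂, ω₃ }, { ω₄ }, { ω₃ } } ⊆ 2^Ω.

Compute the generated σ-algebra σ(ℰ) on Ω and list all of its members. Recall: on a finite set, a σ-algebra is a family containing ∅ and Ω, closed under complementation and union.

Answer: σ(ℰ) = { {  }, { ω₁ }, { ω₂ }, { ω₃ }, { ω₄ }, { ω₁, ω₂ }, { ω₁, ω₃ }, { ω₁, ω₄ }, { ω₂, ω₃ }, { ω₂, ω₄ }, { ω₃, ω₄ }, { ω₁, ω₂, ω₃ }, { ω₁, ω₂, ω₄ }, { ω₁, ω₃, ω₄ }, { ω₂, ω₃, ω₄ }, Ω }

Derivation:
Take S₀ = ℰ ∪ {∅, Ω} = { {  }, { ω₃ }, { ω₄ }, { ω₁, ω₂ }, { ω₂, ω₃ }, Ω }.
Step 1 adds 5:
  { ω₁, ω₄ }  = { ω₂, ω₃ }ᶜ
  { ω₃, ω₄ }  = { ω₁, ω₂ }ᶜ
  { ω₁, ω₂, ω₃ }  = { ω₄ }ᶜ
  { ω₁, ω₂, ω₄ }  = { ω₃ }ᶜ
  { ω₂, ω₃, ω₄ }  = { ω₂, ω₃ } ∪ { ω₄ }
  — 11 sets.
Step 2 (2 new):
  { ω₁ }  = { ω₂, ω₃, ω₄ }ᶜ
  { ω₁, ω₃, ω₄ }  = { ω₃, ω₄ } ∪ { ω₁, ω₄ }
  — 13 sets.
Step 3: +2 →
  { ω₂ }  = { ω₁, ω₃, ω₄ }ᶜ
  { ω₁, ω₃ }  = { ω₃ } ∪ { ω₁ }
  — 15 sets.
Step 4 adds 1:
  { ω₂, ω₄ }  = { ω₁, ω₃ }ᶜ
  — 16 sets.
Step 5: stable.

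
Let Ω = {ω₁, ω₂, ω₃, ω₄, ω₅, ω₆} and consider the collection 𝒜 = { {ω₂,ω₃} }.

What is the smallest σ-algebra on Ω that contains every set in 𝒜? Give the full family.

Answer: σ(𝒜) = { ∅, {ω₂,ω₃}, {ω₁,ω₄,ω₅,ω₆}, Ω }

Trace:
Initial family (3 sets): { ∅, {ω₂,ω₃}, Ω }.
Step 1 (1 new):
  {ω₁,ω₄,ω₅,ω₆}  = complement {ω₂,ω₃}
  [4 total]
After Step 2 the family is unchanged; done.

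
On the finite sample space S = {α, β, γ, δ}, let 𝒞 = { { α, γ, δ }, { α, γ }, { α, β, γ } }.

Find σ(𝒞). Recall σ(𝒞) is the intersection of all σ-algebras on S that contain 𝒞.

Start: 𝒞 ∪ {∅, S} = { ∅, { α, γ }, { α, β, γ }, { α, γ, δ }, S }.
Pass 1: +3 →
  { β }  = S∖{ α, γ, δ }
  { δ }  = S∖{ α, β, γ }
  { β, δ }  = S∖{ α, γ }
  [8 total]
Pass 2 adds nothing — fixpoint reached.

σ(𝒞) = { ∅, { β }, { δ }, { α, γ }, { β, δ }, { α, β, γ }, { α, γ, δ }, S }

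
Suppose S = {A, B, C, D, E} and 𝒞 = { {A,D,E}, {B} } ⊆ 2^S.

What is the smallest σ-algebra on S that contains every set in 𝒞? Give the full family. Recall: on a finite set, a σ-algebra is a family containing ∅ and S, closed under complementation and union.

Initial family (4 sets): { {}, {B}, {A,D,E}, S }.
Step 1: +3 →
  {B,C}  = complement {A,D,E}
  {A,B,D,E}  = {B} ∪ {A,D,E}
  {A,C,D,E}  = complement {B}
  — 7 sets.
Step 2: +1 →
  {C}  = complement {A,B,D,E}
  — 8 sets.
Step 3: closed — nothing new.

σ(𝒞) = { {}, {B}, {C}, {B,C}, {A,D,E}, {A,B,D,E}, {A,C,D,E}, S }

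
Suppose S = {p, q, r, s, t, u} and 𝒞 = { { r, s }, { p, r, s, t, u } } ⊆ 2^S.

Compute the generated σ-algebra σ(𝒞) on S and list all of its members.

Answer: σ(𝒞) = { {}, { q }, { r, s }, { p, t, u }, { q, r, s }, { p, q, t, u }, { p, r, s, t, u }, S }

Working:
Initial family (4 sets): { {}, { r, s }, { p, r, s, t, u }, S }.
Iteration 1: 2 new —
  { q }  = ᶜ of { p, r, s, t, u }
  { p, q, t, u }  = ᶜ of { r, s }
  |family| = 6
Iteration 2 (1 new):
  { q, r, s }  = { r, s } ∪ { q }
  |family| = 7
Iteration 3: +1 →
  { p, t, u }  = ᶜ of { q, r, s }
  |family| = 8
Iteration 4: closed — nothing new.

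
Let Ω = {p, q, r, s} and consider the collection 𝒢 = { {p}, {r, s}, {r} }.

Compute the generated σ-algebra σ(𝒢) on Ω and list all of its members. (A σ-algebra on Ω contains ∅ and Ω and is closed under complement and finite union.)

Answer: σ(𝒢) = { {}, {p}, {q}, {r}, {s}, {p, q}, {p, r}, {p, s}, {q, r}, {q, s}, {r, s}, {p, q, r}, {p, q, s}, {p, r, s}, {q, r, s}, Ω }

Check:
Begin from { {}, {p}, {r}, {r, s}, Ω } (that is, 𝒢 plus ∅ and Ω).
Step 1 (5 new):
  {p, q}  = {r, s}ᶜ
  {p, r}  = {r} ∪ {p}
  {p, q, s}  = {r}ᶜ
  {p, r, s}  = {r, s} ∪ {p}
  {q, r, s}  = {p}ᶜ
  (now 10)
Step 2: +3 →
  {q}  = {p, r, s}ᶜ
  {q, s}  = {p, r}ᶜ
  {p, q, r}  = {p, q} ∪ {r}
  (now 13)
Step 3: 2 new —
  {s}  = {p, q, r}ᶜ
  {q, r}  = {r} ∪ {q}
  (now 15)
Step 4: 1 new —
  {p, s}  = {q, r}ᶜ
  (now 16)
Step 5: no new sets; the family is a σ-algebra.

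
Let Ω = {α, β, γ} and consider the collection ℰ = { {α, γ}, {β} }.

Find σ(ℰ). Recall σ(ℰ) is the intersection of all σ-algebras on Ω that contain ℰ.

Take S₀ = ℰ ∪ {∅, Ω} = { ∅, {β}, {α, γ}, Ω }.
Pass 1: stable.

σ(ℰ) = { ∅, {β}, {α, γ}, Ω }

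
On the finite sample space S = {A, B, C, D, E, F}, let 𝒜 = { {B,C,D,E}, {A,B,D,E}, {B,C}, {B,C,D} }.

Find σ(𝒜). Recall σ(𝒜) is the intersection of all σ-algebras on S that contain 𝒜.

Seed the family with 𝒜 together with ∅ and S: { {}, {B,C}, {B,C,D}, {A,B,D,E}, {B,C,D,E}, S }.
Pass 1 adds 5:
  {A,F}  = {B,C,D,E}ᶜ
  {C,F}  = {A,B,D,E}ᶜ
  {A,E,F}  = {B,C,D}ᶜ
  {A,D,E,F}  = {B,C}ᶜ
  {A,B,C,D,E}  = {B,C} ∪ {A,B,D,E}
Pass 2 adds 11:
  {F}  = {A,B,C,D,E}ᶜ
  {A,C,F}  = {A,F} ∪ {C,F}
  {B,C,F}  = {B,C} ∪ {C,F}
  {A,B,C,F}  = {A,F} ∪ {B,C}
  {A,C,E,F}  = {A,E,F} ∪ {C,F}
  {B,C,D,F}  = {B,C,D} ∪ {C,F}
  {A,B,C,D,F}  = {B,C,D} ∪ {A,F}
  {A,B,C,E,F}  = {B,C} ∪ {A,E,F}
  {A,B,D,E,F}  = {A,F} ∪ {A,B,D,E}
  {A,C,D,E,F}  = {A,D,E,F} ∪ {C,F}
  {B,C,D,E,F}  = {B,C,D,E} ∪ {C,F}
Pass 3. New:
  {A}  = {B,C,D,E,F}ᶜ
  {B}  = {A,C,D,E,F}ᶜ
  {C}  = {A,B,D,E,F}ᶜ
  {D}  = {A,B,C,E,F}ᶜ
  {E}  = {A,B,C,D,F}ᶜ
  {A,E}  = {B,C,D,F}ᶜ
  {B,D}  = {A,C,E,F}ᶜ
  {D,E}  = {A,B,C,F}ᶜ
  {A,D,E}  = {B,C,F}ᶜ
  {B,D,E}  = {A,C,F}ᶜ
Pass 4 adds 30:
  {A,B}  = {A} ∪ {B}
  {A,C}  = {A} ∪ {C}
  {A,D}  = {A} ∪ {D}
  {B,E}  = {B} ∪ {E}
  {B,F}  = {B} ∪ {F}
  {C,D}  = {C} ∪ {D}
  {C,E}  = {E} ∪ {C}
  {D,F}  = {F} ∪ {D}
  {E,F}  = {F} ∪ {E}
  {A,B,C}  = {A} ∪ {B,C}
  {A,B,D}  = {A} ∪ {B,D}
  {A,B,E}  = {B} ∪ {A,E}
  {A,B,F}  = {A,F} ∪ {B}
  {A,C,E}  = {C} ∪ {A,E}
  {A,D,F}  = {A,F} ∪ {D}
  {B,C,E}  = {E} ∪ {B,C}
  {B,D,F}  = {F} ∪ {B,D}
  {C,D,E}  = {D,E} ∪ {C}
  {C,D,F}  = {C,F} ∪ {D}
  {C,E,F}  = {E} ∪ {C,F}
  {D,E,F}  = {F} ∪ {D,E}
  {A,B,C,D}  = {A} ∪ {B,C,D}
  {A,B,C,E}  = {B,C} ∪ {A,E}
  {A,B,D,F}  = {A,F} ∪ {B,D}
  {A,B,E,F}  = {B} ∪ {A,E,F}
  {A,C,D,E}  = {A,D,E} ∪ {C}
  {A,C,D,F}  = {A,C,F} ∪ {D}
  {B,C,E,F}  = {B,C,F} ∪ {E}
  {B,D,E,F}  = {F} ∪ {B,D,E}
  {C,D,E,F}  = {D,E} ∪ {C,F}
Pass 5 adds 2:
  {A,C,D}  = {C,D} ∪ {A,D}
  {B,E,F}  = {B,E} ∪ {E,F}
After Pass 6 the family is unchanged; done.

Hence σ(𝒜) has 64 members: { {}, {A}, {B}, {C}, {D}, {E}, {F}, {A,B}, {A,C}, {A,D}, {A,E}, {A,F}, {B,C}, {B,D}, {B,E}, {B,F}, {C,D}, {C,E}, {C,F}, {D,E}, {D,F}, {E,F}, {A,B,C}, {A,B,D}, {A,B,E}, {A,B,F}, {A,C,D}, {A,C,E}, {A,C,F}, {A,D,E}, {A,D,F}, {A,E,F}, {B,C,D}, {B,C,E}, {B,C,F}, {B,D,E}, {B,D,F}, {B,E,F}, {C,D,E}, {C,D,F}, {C,E,F}, {D,E,F}, {A,B,C,D}, {A,B,C,E}, {A,B,C,F}, {A,B,D,E}, {A,B,D,F}, {A,B,E,F}, {A,C,D,E}, {A,C,D,F}, {A,C,E,F}, {A,D,E,F}, {B,C,D,E}, {B,C,D,F}, {B,C,E,F}, {B,D,E,F}, {C,D,E,F}, {A,B,C,D,E}, {A,B,C,D,F}, {A,B,C,E,F}, {A,B,D,E,F}, {A,C,D,E,F}, {B,C,D,E,F}, S }.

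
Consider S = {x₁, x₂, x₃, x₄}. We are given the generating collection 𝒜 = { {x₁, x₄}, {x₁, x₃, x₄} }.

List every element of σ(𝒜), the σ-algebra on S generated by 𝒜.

Start: 𝒜 ∪ {∅, S} = { ∅, {x₁, x₄}, {x₁, x₃, x₄}, S }.
Iteration 1: 2 new —
  {x₂}  = S∖{x₁, x₃, x₄}
  {x₂, x₃}  = S∖{x₁, x₄}
  (now 6)
Iteration 2: 1 new —
  {x₁, x₂, x₄}  = {x₁, x₄} ∪ {x₂}
  (now 7)
Iteration 3: +1 →
  {x₃}  = S∖{x₁, x₂, x₄}
  (now 8)
After Iteration 4 the family is unchanged; done.

Hence σ(𝒜) has 8 members: { ∅, {x₂}, {x₃}, {x₁, x₄}, {x₂, x₃}, {x₁, x₂, x₄}, {x₁, x₃, x₄}, S }.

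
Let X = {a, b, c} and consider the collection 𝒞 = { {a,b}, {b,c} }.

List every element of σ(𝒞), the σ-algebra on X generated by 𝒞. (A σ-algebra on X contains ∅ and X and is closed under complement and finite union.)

σ(𝒞) = { {}, {a}, {b}, {c}, {a,b}, {a,c}, {b,c}, X }

Trace:
Start: 𝒞 ∪ {∅, X} = { {}, {a,b}, {b,c}, X }.
Iteration 1: +2 →
  {a}  = ᶜ of {b,c}
  {c}  = ᶜ of {a,b}
Iteration 2 adds 1:
  {a,c}  = {c} ∪ {a}
Iteration 3: +1 →
  {b}  = ᶜ of {a,c}
Iteration 4: no new sets; the family is a σ-algebra.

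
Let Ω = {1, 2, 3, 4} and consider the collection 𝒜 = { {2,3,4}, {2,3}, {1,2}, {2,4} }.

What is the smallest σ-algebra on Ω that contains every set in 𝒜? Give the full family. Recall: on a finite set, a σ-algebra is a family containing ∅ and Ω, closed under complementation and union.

Take S₀ = 𝒜 ∪ {∅, Ω} = { ∅, {1,2}, {2,3}, {2,4}, {2,3,4}, Ω }.
Iteration 1. New:
  {1}  = Ω∖{2,3,4}
  {1,3}  = Ω∖{2,4}
  {1,4}  = Ω∖{2,3}
  {3,4}  = Ω∖{1,2}
  {1,2,3}  = {2,3} ∪ {1,2}
  {1,2,4}  = {1,2} ∪ {2,4}
  |family| = 12
Iteration 2 (3 new):
  {3}  = Ω∖{1,2,4}
  {4}  = Ω∖{1,2,3}
  {1,3,4}  = {3,4} ∪ {1,4}
  |family| = 15
Iteration 3. New:
  {2}  = Ω∖{1,3,4}
  |family| = 16
Iteration 4: stable.

Therefore σ(𝒜) = { ∅, {1}, {2}, {3}, {4}, {1,2}, {1,3}, {1,4}, {2,3}, {2,4}, {3,4}, {1,2,3}, {1,2,4}, {1,3,4}, {2,3,4}, Ω } (|σ(𝒜)| = 16).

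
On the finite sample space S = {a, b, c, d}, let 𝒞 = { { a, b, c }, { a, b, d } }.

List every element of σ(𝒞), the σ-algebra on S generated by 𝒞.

Begin from { {}, { a, b, c }, { a, b, d }, S } (that is, 𝒞 plus ∅ and S).
Iteration 1. New:
  { c }  = complement { a, b, d }
  { d }  = complement { a, b, c }
  (now 6)
Iteration 2. New:
  { c, d }  = { c } ∪ { d }
  (now 7)
Iteration 3. New:
  { a, b }  = complement { c, d }
  (now 8)
After Iteration 4 the family is unchanged; done.

σ(𝒞) = { {}, { c }, { d }, { a, b }, { c, d }, { a, b, c }, { a, b, d }, S }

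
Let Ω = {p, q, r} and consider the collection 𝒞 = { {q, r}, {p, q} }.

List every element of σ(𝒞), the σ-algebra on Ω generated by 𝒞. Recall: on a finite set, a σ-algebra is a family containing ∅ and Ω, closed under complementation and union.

Answer: σ(𝒞) = { {}, {p}, {q}, {r}, {p, q}, {p, r}, {q, r}, Ω }

Derivation:
Start: 𝒞 ∪ {∅, Ω} = { {}, {p, q}, {q, r}, Ω }.
Pass 1: +2 →
  {p}  = ᶜ of {q, r}
  {r}  = ᶜ of {p, q}
  |family| = 6
Pass 2 adds 1:
  {p, r}  = {r} ∪ {p}
  |family| = 7
Pass 3 adds 1:
  {q}  = ᶜ of {p, r}
  |family| = 8
Pass 4: already closed under ᶜ and ∪.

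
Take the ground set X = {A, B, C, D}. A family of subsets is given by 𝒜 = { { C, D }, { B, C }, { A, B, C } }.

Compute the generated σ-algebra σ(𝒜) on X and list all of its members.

Take S₀ = 𝒜 ∪ {∅, X} = { {  }, { B, C }, { C, D }, { A, B, C }, X }.
Step 1 adds 4:
  { D }  = complement { A, B, C }
  { A, B }  = complement { C, D }
  { A, D }  = complement { B, C }
  { B, C, D }  = { C, D } ∪ { B, C }
  |family| = 9
Step 2. New:
  { A }  = complement { B, C, D }
  { A, B, D }  = { A, B } ∪ { A, D }
  { A, C, D }  = { C, D } ∪ { A, D }
  |family| = 12
Step 3 adds 2:
  { B }  = complement { A, C, D }
  { C }  = complement { A, B, D }
  |family| = 14
Step 4. New:
  { A, C }  = { C } ∪ { A }
  { B, D }  = { D } ∪ { B }
  |family| = 16
Step 5: already closed under ᶜ and ∪.

|σ(𝒜)| = 16.  σ(𝒜) = { {  }, { A }, { B }, { C }, { D }, { A, B }, { A, C }, { A, D }, { B, C }, { B, D }, { C, D }, { A, B, C }, { A, B, D }, { A, C, D }, { B, C, D }, X }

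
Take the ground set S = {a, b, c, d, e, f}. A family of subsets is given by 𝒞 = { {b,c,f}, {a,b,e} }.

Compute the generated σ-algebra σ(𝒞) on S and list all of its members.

Answer: σ(𝒞) = { {}, {b}, {d}, {a,e}, {b,d}, {c,f}, {a,b,e}, {a,d,e}, {b,c,f}, {c,d,f}, {a,b,d,e}, {a,c,e,f}, {b,c,d,f}, {a,b,c,e,f}, {a,c,d,e,f}, S }

Trace:
Begin from { {}, {a,b,e}, {b,c,f}, S } (that is, 𝒞 plus ∅ and S).
Step 1: 3 new —
  {a,d,e}  = ᶜ of {b,c,f}
  {c,d,f}  = ᶜ of {a,b,e}
  {a,b,c,e,f}  = {a,b,e} ∪ {b,c,f}
  [7 total]
Step 2 adds 4:
  {d}  = ᶜ of {a,b,c,e,f}
  {a,b,d,e}  = {a,d,e} ∪ {a,b,e}
  {b,c,d,f}  = {b,c,f} ∪ {c,d,f}
  {a,c,d,e,f}  = {a,d,e} ∪ {c,d,f}
  [11 total]
Step 3 (3 new):
  {b}  = ᶜ of {a,c,d,e,f}
  {a,e}  = ᶜ of {b,c,d,f}
  {c,f}  = ᶜ of {a,b,d,e}
  [14 total]
Step 4 (2 new):
  {b,d}  = {d} ∪ {b}
  {a,c,e,f}  = {c,f} ∪ {a,e}
  [16 total]
Step 5: closed — nothing new.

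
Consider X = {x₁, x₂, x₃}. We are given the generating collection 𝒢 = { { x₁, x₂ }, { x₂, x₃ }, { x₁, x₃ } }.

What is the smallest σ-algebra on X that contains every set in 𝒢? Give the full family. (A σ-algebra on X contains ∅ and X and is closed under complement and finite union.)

|σ(𝒢)| = 8.  σ(𝒢) = { {}, { x₁ }, { x₂ }, { x₃ }, { x₁, x₂ }, { x₁, x₃ }, { x₂, x₃ }, X }

Derivation:
Seed the family with 𝒢 together with ∅ and X: { {}, { x₁, x₂ }, { x₁, x₃ }, { x₂, x₃ }, X }.
Step 1 adds 3:
  { x₁ }  = ᶜ of { x₂, x₃ }
  { x₂ }  = ᶜ of { x₁, x₃ }
  { x₃ }  = ᶜ of { x₁, x₂ }
  (now 8)
Step 2: closed — nothing new.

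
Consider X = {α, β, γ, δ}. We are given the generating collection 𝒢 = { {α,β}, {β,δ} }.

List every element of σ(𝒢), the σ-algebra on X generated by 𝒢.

Seed the family with 𝒢 together with ∅ and X: { {}, {α,β}, {β,δ}, X }.
Round 1: 3 new —
  {α,γ}  = X∖{β,δ}
  {γ,δ}  = X∖{α,β}
  {α,β,δ}  = {α,β} ∪ {β,δ}
  — 7 sets.
Round 2. New:
  {γ}  = X∖{α,β,δ}
  {α,β,γ}  = {α,β} ∪ {α,γ}
  {α,γ,δ}  = {γ,δ} ∪ {α,γ}
  {β,γ,δ}  = {γ,δ} ∪ {β,δ}
  — 11 sets.
Round 3 (3 new):
  {α}  = X∖{β,γ,δ}
  {β}  = X∖{α,γ,δ}
  {δ}  = X∖{α,β,γ}
  — 14 sets.
Round 4 adds 2:
  {α,δ}  = {δ} ∪ {α}
  {β,γ}  = {γ} ∪ {β}
  — 16 sets.
After Round 5 the family is unchanged; done.

σ(𝒢) = { {}, {α}, {β}, {γ}, {δ}, {α,β}, {α,γ}, {α,δ}, {β,γ}, {β,δ}, {γ,δ}, {α,β,γ}, {α,β,δ}, {α,γ,δ}, {β,γ,δ}, X }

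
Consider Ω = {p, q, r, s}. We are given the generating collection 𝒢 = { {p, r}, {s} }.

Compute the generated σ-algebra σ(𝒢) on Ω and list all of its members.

Seed the family with 𝒢 together with ∅ and Ω: { {}, {s}, {p, r}, Ω }.
Pass 1 (3 new):
  {q, s}  = Ω∖{p, r}
  {p, q, r}  = Ω∖{s}
  {p, r, s}  = {p, r} ∪ {s}
Pass 2. New:
  {q}  = Ω∖{p, r, s}
Pass 3: stable.

|σ(𝒢)| = 8.  σ(𝒢) = { {}, {q}, {s}, {p, r}, {q, s}, {p, q, r}, {p, r, s}, Ω }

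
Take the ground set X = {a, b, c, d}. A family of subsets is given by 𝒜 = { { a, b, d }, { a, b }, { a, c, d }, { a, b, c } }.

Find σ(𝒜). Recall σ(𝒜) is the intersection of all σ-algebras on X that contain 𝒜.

Answer: σ(𝒜) = { {}, { a }, { b }, { c }, { d }, { a, b }, { a, c }, { a, d }, { b, c }, { b, d }, { c, d }, { a, b, c }, { a, b, d }, { a, c, d }, { b, c, d }, X }

Working:
Take S₀ = 𝒜 ∪ {∅, X} = { {}, { a, b }, { a, b, c }, { a, b, d }, { a, c, d }, X }.
Step 1 (4 new):
  { b }  = X∖{ a, c, d }
  { c }  = X∖{ a, b, d }
  { d }  = X∖{ a, b, c }
  { c, d }  = X∖{ a, b }
  |family| = 10
Step 2. New:
  { b, c }  = { b } ∪ { c }
  { b, d }  = { b } ∪ { d }
  { b, c, d }  = { c, d } ∪ { b }
  |family| = 13
Step 3. New:
  { a }  = X∖{ b, c, d }
  { a, c }  = X∖{ b, d }
  { a, d }  = X∖{ b, c }
  |family| = 16
Step 4 adds nothing — fixpoint reached.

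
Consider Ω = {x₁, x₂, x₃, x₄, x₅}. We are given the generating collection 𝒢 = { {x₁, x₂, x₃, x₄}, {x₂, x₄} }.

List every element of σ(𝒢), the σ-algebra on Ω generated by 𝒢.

Take S₀ = 𝒢 ∪ {∅, Ω} = { ∅, {x₂, x₄}, {x₁, x₂, x₃, x₄}, Ω }.
Round 1. New:
  {x₅}  = complement {x₁, x₂, x₃, x₄}
  {x₁, x₃, x₅}  = complement {x₂, x₄}
  (now 6)
Round 2 adds 1:
  {x₂, x₄, x₅}  = {x₂, x₄} ∪ {x₅}
  (now 7)
Round 3 adds 1:
  {x₁, x₃}  = complement {x₂, x₄, x₅}
  (now 8)
Round 4: no new sets; the family is a σ-algebra.

Hence σ(𝒢) has 8 members: { ∅, {x₅}, {x₁, x₃}, {x₂, x₄}, {x₁, x₃, x₅}, {x₂, x₄, x₅}, {x₁, x₂, x₃, x₄}, Ω }.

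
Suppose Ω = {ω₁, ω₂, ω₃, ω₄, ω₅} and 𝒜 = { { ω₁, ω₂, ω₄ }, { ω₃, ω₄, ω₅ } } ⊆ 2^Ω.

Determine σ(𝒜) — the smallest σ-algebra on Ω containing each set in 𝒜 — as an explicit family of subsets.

Begin from { {  }, { ω₁, ω₂, ω₄ }, { ω₃, ω₄, ω₅ }, Ω } (that is, 𝒜 plus ∅ and Ω).
Step 1. New:
  { ω₁, ω₂ }  = complement { ω₃, ω₄, ω₅ }
  { ω₃, ω₅ }  = complement { ω₁, ω₂, ω₄ }
  (now 6)
Step 2 adds 1:
  { ω₁, ω₂, ω₃, ω₅ }  = { ω₁, ω₂ } ∪ { ω₃, ω₅ }
  (now 7)
Step 3: 1 new —
  { ω₄ }  = complement { ω₁, ω₂, ω₃, ω₅ }
  (now 8)
Step 4: closed — nothing new.

σ(𝒜) = { {  }, { ω₄ }, { ω₁, ω₂ }, { ω₃, ω₅ }, { ω₁, ω₂, ω₄ }, { ω₃, ω₄, ω₅ }, { ω₁, ω₂, ω₃, ω₅ }, Ω }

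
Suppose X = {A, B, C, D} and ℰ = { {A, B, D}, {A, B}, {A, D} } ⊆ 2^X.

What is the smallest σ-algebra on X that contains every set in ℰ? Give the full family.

σ(ℰ) (16 sets): { {}, {A}, {B}, {C}, {D}, {A, B}, {A, C}, {A, D}, {B, C}, {B, D}, {C, D}, {A, B, C}, {A, B, D}, {A, C, D}, {B, C, D}, X }

Check:
Begin from { {}, {A, B}, {A, D}, {A, B, D}, X } (that is, ℰ plus ∅ and X).
Step 1. New:
  {C}  = {A, B, D}ᶜ
  {B, C}  = {A, D}ᶜ
  {C, D}  = {A, B}ᶜ
  [8 total]
Step 2: 3 new —
  {A, B, C}  = {C} ∪ {A, B}
  {A, C, D}  = {C} ∪ {A, D}
  {B, C, D}  = {C, D} ∪ {B, C}
  [11 total]
Step 3: +3 →
  {A}  = {B, C, D}ᶜ
  {B}  = {A, C, D}ᶜ
  {D}  = {A, B, C}ᶜ
  [14 total]
Step 4: +2 →
  {A, C}  = {C} ∪ {A}
  {B, D}  = {D} ∪ {B}
  [16 total]
Step 5 adds nothing — fixpoint reached.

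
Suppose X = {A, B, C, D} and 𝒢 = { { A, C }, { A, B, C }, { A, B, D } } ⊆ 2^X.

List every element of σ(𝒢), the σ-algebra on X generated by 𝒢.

|σ(𝒢)| = 16.  σ(𝒢) = { {  }, { A }, { B }, { C }, { D }, { A, B }, { A, C }, { A, D }, { B, C }, { B, D }, { C, D }, { A, B, C }, { A, B, D }, { A, C, D }, { B, C, D }, X }

Trace:
Seed the family with 𝒢 together with ∅ and X: { {  }, { A, C }, { A, B, C }, { A, B, D }, X }.
Pass 1: +3 →
  { C }  = complement { A, B, D }
  { D }  = complement { A, B, C }
  { B, D }  = complement { A, C }
  [8 total]
Pass 2. New:
  { C, D }  = { D } ∪ { C }
  { A, C, D }  = { D } ∪ { A, C }
  { B, C, D }  = { C } ∪ { B, D }
  [11 total]
Pass 3 adds 3:
  { A }  = complement { B, C, D }
  { B }  = complement { A, C, D }
  { A, B }  = complement { C, D }
  [14 total]
Pass 4 adds 2:
  { A, D }  = { D } ∪ { A }
  { B, C }  = { C } ∪ { B }
  [16 total]
Pass 5: closed — nothing new.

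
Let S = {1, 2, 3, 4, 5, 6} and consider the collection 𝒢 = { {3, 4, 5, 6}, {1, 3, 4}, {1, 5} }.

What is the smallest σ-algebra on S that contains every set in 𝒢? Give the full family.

σ(𝒢) = { {}, {1}, {2}, {5}, {6}, {1, 2}, {1, 5}, {1, 6}, {2, 5}, {2, 6}, {3, 4}, {5, 6}, {1, 2, 5}, {1, 2, 6}, {1, 3, 4}, {1, 5, 6}, {2, 3, 4}, {2, 5, 6}, {3, 4, 5}, {3, 4, 6}, {1, 2, 3, 4}, {1, 2, 5, 6}, {1, 3, 4, 5}, {1, 3, 4, 6}, {2, 3, 4, 5}, {2, 3, 4, 6}, {3, 4, 5, 6}, {1, 2, 3, 4, 5}, {1, 2, 3, 4, 6}, {1, 3, 4, 5, 6}, {2, 3, 4, 5, 6}, S }

Trace:
Begin from { {}, {1, 5}, {1, 3, 4}, {3, 4, 5, 6}, S } (that is, 𝒢 plus ∅ and S).
Step 1 adds 5:
  {1, 2}  = {3, 4, 5, 6}ᶜ
  {2, 5, 6}  = {1, 3, 4}ᶜ
  {1, 3, 4, 5}  = {1, 3, 4} ∪ {1, 5}
  {2, 3, 4, 6}  = {1, 5}ᶜ
  {1, 3, 4, 5, 6}  = {1, 3, 4} ∪ {3, 4, 5, 6}
Step 2: 8 new —
  {2}  = {1, 3, 4, 5, 6}ᶜ
  {2, 6}  = {1, 3, 4, 5}ᶜ
  {1, 2, 5}  = {1, 2} ∪ {1, 5}
  {1, 2, 3, 4}  = {1, 2} ∪ {1, 3, 4}
  {1, 2, 5, 6}  = {1, 2} ∪ {2, 5, 6}
  {1, 2, 3, 4, 5}  = {1, 2} ∪ {1, 3, 4, 5}
  {1, 2, 3, 4, 6}  = {1, 2} ∪ {2, 3, 4, 6}
  {2, 3, 4, 5, 6}  = {3, 4, 5, 6} ∪ {2, 5, 6}
Step 3 adds 7:
  {1}  = {2, 3, 4, 5, 6}ᶜ
  {5}  = {1, 2, 3, 4, 6}ᶜ
  {6}  = {1, 2, 3, 4, 5}ᶜ
  {3, 4}  = {1, 2, 5, 6}ᶜ
  {5, 6}  = {1, 2, 3, 4}ᶜ
  {1, 2, 6}  = {1, 2} ∪ {2, 6}
  {3, 4, 6}  = {1, 2, 5}ᶜ
Step 4: 6 new —
  {1, 6}  = {6} ∪ {1}
  {2, 5}  = {2} ∪ {5}
  {1, 5, 6}  = {5, 6} ∪ {1, 5}
  {2, 3, 4}  = {3, 4} ∪ {2}
  {3, 4, 5}  = {1, 2, 6}ᶜ
  {1, 3, 4, 6}  = {6} ∪ {1, 3, 4}
Step 5: +1 →
  {2, 3, 4, 5}  = {1, 6}ᶜ
Step 6: closed — nothing new.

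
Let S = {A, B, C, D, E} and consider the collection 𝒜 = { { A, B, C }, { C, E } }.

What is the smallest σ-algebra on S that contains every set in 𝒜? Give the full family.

|σ(𝒜)| = 16.  σ(𝒜) = { {  }, { C }, { D }, { E }, { A, B }, { C, D }, { C, E }, { D, E }, { A, B, C }, { A, B, D }, { A, B, E }, { C, D, E }, { A, B, C, D }, { A, B, C, E }, { A, B, D, E }, S }

Derivation:
Initial family (4 sets): { {  }, { C, E }, { A, B, C }, S }.
Pass 1 (3 new):
  { D, E }  = complement { A, B, C }
  { A, B, D }  = complement { C, E }
  { A, B, C, E }  = { A, B, C } ∪ { C, E }
  (now 7)
Pass 2 adds 4:
  { D }  = complement { A, B, C, E }
  { C, D, E }  = { D, E } ∪ { C, E }
  { A, B, C, D }  = { A, B, C } ∪ { A, B, D }
  { A, B, D, E }  = { D, E } ∪ { A, B, D }
  (now 11)
Pass 3. New:
  { C }  = complement { A, B, D, E }
  { E }  = complement { A, B, C, D }
  { A, B }  = complement { C, D, E }
  (now 14)
Pass 4. New:
  { C, D }  = { C } ∪ { D }
  { A, B, E }  = { A, B } ∪ { E }
  (now 16)
Pass 5: already closed under ᶜ and ∪.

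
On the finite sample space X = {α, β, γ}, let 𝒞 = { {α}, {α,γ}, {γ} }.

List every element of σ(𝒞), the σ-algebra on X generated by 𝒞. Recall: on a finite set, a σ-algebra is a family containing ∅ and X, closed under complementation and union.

Answer: σ(𝒞) = { {}, {α}, {β}, {γ}, {α,β}, {α,γ}, {β,γ}, X }

Working:
Take S₀ = 𝒞 ∪ {∅, X} = { {}, {α}, {γ}, {α,γ}, X }.
Round 1: 3 new —
  {β}  = complement {α,γ}
  {α,β}  = complement {γ}
  {β,γ}  = complement {α}
  — 8 sets.
Round 2: already closed under ᶜ and ∪.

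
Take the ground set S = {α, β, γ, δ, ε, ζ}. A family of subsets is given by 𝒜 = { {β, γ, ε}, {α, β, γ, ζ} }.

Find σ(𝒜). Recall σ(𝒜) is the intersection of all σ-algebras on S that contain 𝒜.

σ(𝒜) = { {}, {δ}, {ε}, {α, ζ}, {β, γ}, {δ, ε}, {α, δ, ζ}, {α, ε, ζ}, {β, γ, δ}, {β, γ, ε}, {α, β, γ, ζ}, {α, δ, ε, ζ}, {β, γ, δ, ε}, {α, β, γ, δ, ζ}, {α, β, γ, ε, ζ}, S }

Working:
Take S₀ = 𝒜 ∪ {∅, S} = { {}, {β, γ, ε}, {α, β, γ, ζ}, S }.
Round 1: 3 new —
  {δ, ε}  = S∖{α, β, γ, ζ}
  {α, δ, ζ}  = S∖{β, γ, ε}
  {α, β, γ, ε, ζ}  = {α, β, γ, ζ} ∪ {β, γ, ε}
  — 7 sets.
Round 2 adds 4:
  {δ}  = S∖{α, β, γ, ε, ζ}
  {α, δ, ε, ζ}  = {δ, ε} ∪ {α, δ, ζ}
  {β, γ, δ, ε}  = {δ, ε} ∪ {β, γ, ε}
  {α, β, γ, δ, ζ}  = {α, δ, ζ} ∪ {α, β, γ, ζ}
  — 11 sets.
Round 3: +3 →
  {ε}  = S∖{α, β, γ, δ, ζ}
  {α, ζ}  = S∖{β, γ, δ, ε}
  {β, γ}  = S∖{α, δ, ε, ζ}
  — 14 sets.
Round 4 (2 new):
  {α, ε, ζ}  = {α, ζ} ∪ {ε}
  {β, γ, δ}  = {β, γ} ∪ {δ}
  — 16 sets.
Round 5: already closed under ᶜ and ∪.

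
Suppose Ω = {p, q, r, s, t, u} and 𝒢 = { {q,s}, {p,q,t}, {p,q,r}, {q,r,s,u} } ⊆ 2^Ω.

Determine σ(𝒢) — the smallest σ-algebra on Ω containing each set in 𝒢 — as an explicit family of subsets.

σ(𝒢) = { ∅, {p}, {q}, {r}, {s}, {t}, {u}, {p,q}, {p,r}, {p,s}, {p,t}, {p,u}, {q,r}, {q,s}, {q,t}, {q,u}, {r,s}, {r,t}, {r,u}, {s,t}, {s,u}, {t,u}, {p,q,r}, {p,q,s}, {p,q,t}, {p,q,u}, {p,r,s}, {p,r,t}, {p,r,u}, {p,s,t}, {p,s,u}, {p,t,u}, {q,r,s}, {q,r,t}, {q,r,u}, {q,s,t}, {q,s,u}, {q,t,u}, {r,s,t}, {r,s,u}, {r,t,u}, {s,t,u}, {p,q,r,s}, {p,q,r,t}, {p,q,r,u}, {p,q,s,t}, {p,q,s,u}, {p,q,t,u}, {p,r,s,t}, {p,r,s,u}, {p,r,t,u}, {p,s,t,u}, {q,r,s,t}, {q,r,s,u}, {q,r,t,u}, {q,s,t,u}, {r,s,t,u}, {p,q,r,s,t}, {p,q,r,s,u}, {p,q,r,t,u}, {p,q,s,t,u}, {p,r,s,t,u}, {q,r,s,t,u}, Ω }

Working:
Start: 𝒢 ∪ {∅, Ω} = { ∅, {q,s}, {p,q,r}, {p,q,t}, {q,r,s,u}, Ω }.
Round 1 (8 new):
  {p,t}  = ᶜ of {q,r,s,u}
  {r,s,u}  = ᶜ of {p,q,t}
  {s,t,u}  = ᶜ of {p,q,r}
  {p,q,r,s}  = {p,q,r} ∪ {q,s}
  {p,q,r,t}  = {p,q,t} ∪ {p,q,r}
  {p,q,s,t}  = {p,q,t} ∪ {q,s}
  {p,r,t,u}  = ᶜ of {q,s}
  {p,q,r,s,u}  = {p,q,r} ∪ {q,r,s,u}
Round 2 adds 12:
  {t}  = ᶜ of {p,q,r,s,u}
  {r,u}  = ᶜ of {p,q,s,t}
  {s,u}  = ᶜ of {p,q,r,t}
  {t,u}  = ᶜ of {p,q,r,s}
  {p,s,t,u}  = {p,t} ∪ {s,t,u}
  {q,s,t,u}  = {s,t,u} ∪ {q,s}
  {r,s,t,u}  = {r,s,u} ∪ {s,t,u}
  {p,q,r,s,t}  = {p,q,r} ∪ {p,q,s,t}
  {p,q,r,t,u}  = {p,r,t,u} ∪ {p,q,r}
  {p,q,s,t,u}  = {p,q,s,t} ∪ {s,t,u}
  {p,r,s,t,u}  = {p,r,t,u} ∪ {r,s,u}
  {q,r,s,t,u}  = {q,r,s,u} ∪ {s,t,u}
Round 3. New:
  {p}  = ᶜ of {q,r,s,t,u}
  {q}  = ᶜ of {p,r,s,t,u}
  {r}  = ᶜ of {p,q,s,t,u}
  {s}  = ᶜ of {p,q,r,t,u}
  {u}  = ᶜ of {p,q,r,s,t}
  {p,q}  = ᶜ of {r,s,t,u}
  {p,r}  = ᶜ of {q,s,t,u}
  {q,r}  = ᶜ of {p,s,t,u}
  {p,t,u}  = {t,u} ∪ {p,t}
  {q,s,t}  = {q,s} ∪ {t}
  {q,s,u}  = {s,u} ∪ {q,s}
  {r,t,u}  = {t,u} ∪ {r,u}
  {p,q,r,u}  = {p,q,r} ∪ {r,u}
  {p,q,t,u}  = {t,u} ∪ {p,q,t}
Round 4 adds 22:
  {p,s}  = {s} ∪ {p}
  {p,u}  = {p} ∪ {u}
  {q,t}  = {q} ∪ {t}
  {q,u}  = {q} ∪ {u}
  {r,s}  = ᶜ of {p,q,t,u}
  {r,t}  = {r} ∪ {t}
  {s,t}  = ᶜ of {p,q,r,u}
  {p,q,s}  = ᶜ of {r,t,u}
  {p,q,u}  = {p,q} ∪ {u}
  {p,r,s}  = {p,r} ∪ {s}
  {p,r,t}  = ᶜ of {q,s,u}
  {p,r,u}  = ᶜ of {q,s,t}
  {p,s,t}  = {s} ∪ {p,t}
  {p,s,u}  = {p} ∪ {s,u}
  {q,r,s}  = ᶜ of {p,t,u}
  {q,r,t}  = {q,r} ∪ {t}
  {q,r,u}  = {q} ∪ {r,u}
  {q,t,u}  = {q} ∪ {t,u}
  {p,q,s,u}  = {q,s,u} ∪ {p,q}
  {p,r,s,u}  = {p,r} ∪ {r,s,u}
  {q,r,s,t}  = {q,s,t} ∪ {r}
  {q,r,t,u}  = {q} ∪ {r,t,u}
Round 5 adds 2:
  {r,s,t}  = ᶜ of {p,q,u}
  {p,r,s,t}  = ᶜ of {q,u}
Round 6: no new sets; the family is a σ-algebra.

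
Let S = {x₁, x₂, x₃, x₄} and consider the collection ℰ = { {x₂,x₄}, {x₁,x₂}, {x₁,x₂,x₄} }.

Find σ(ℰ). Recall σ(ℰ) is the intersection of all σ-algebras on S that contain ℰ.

σ(ℰ) = { ∅, {x₁}, {x₂}, {x₃}, {x₄}, {x₁,x₂}, {x₁,x₃}, {x₁,x₄}, {x₂,x₃}, {x₂,x₄}, {x₃,x₄}, {x₁,x₂,x₃}, {x₁,x₂,x₄}, {x₁,x₃,x₄}, {x₂,x₃,x₄}, S }

Check:
Initial family (5 sets): { ∅, {x₁,x₂}, {x₂,x₄}, {x₁,x₂,x₄}, S }.
Iteration 1: 3 new —
  {x₃}  = {x₁,x₂,x₄}ᶜ
  {x₁,x₃}  = {x₂,x₄}ᶜ
  {x₃,x₄}  = {x₁,x₂}ᶜ
  [8 total]
Iteration 2: +3 →
  {x₁,x₂,x₃}  = {x₃} ∪ {x₁,x₂}
  {x₁,x₃,x₄}  = {x₃,x₄} ∪ {x₁,x₃}
  {x₂,x₃,x₄}  = {x₃} ∪ {x₂,x₄}
  [11 total]
Iteration 3. New:
  {x₁}  = {x₂,x₃,x₄}ᶜ
  {x₂}  = {x₁,x₃,x₄}ᶜ
  {x₄}  = {x₁,x₂,x₃}ᶜ
  [14 total]
Iteration 4: +2 →
  {x₁,x₄}  = {x₄} ∪ {x₁}
  {x₂,x₃}  = {x₃} ∪ {x₂}
  [16 total]
Iteration 5 adds nothing — fixpoint reached.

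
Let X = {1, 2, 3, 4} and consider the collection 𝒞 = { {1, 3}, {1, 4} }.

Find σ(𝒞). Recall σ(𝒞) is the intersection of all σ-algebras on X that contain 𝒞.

Begin from { {}, {1, 3}, {1, 4}, X } (that is, 𝒞 plus ∅ and X).
Round 1: +3 →
  {2, 3}  = X∖{1, 4}
  {2, 4}  = X∖{1, 3}
  {1, 3, 4}  = {1, 3} ∪ {1, 4}
Round 2: +4 →
  {2}  = X∖{1, 3, 4}
  {1, 2, 3}  = {2, 3} ∪ {1, 3}
  {1, 2, 4}  = {1, 4} ∪ {2, 4}
  {2, 3, 4}  = {2, 3} ∪ {2, 4}
Round 3. New:
  {1}  = X∖{2, 3, 4}
  {3}  = X∖{1, 2, 4}
  {4}  = X∖{1, 2, 3}
Round 4: +2 →
  {1, 2}  = {2} ∪ {1}
  {3, 4}  = {3} ∪ {4}
Round 5: no new sets; the family is a σ-algebra.

σ(𝒞) = { {}, {1}, {2}, {3}, {4}, {1, 2}, {1, 3}, {1, 4}, {2, 3}, {2, 4}, {3, 4}, {1, 2, 3}, {1, 2, 4}, {1, 3, 4}, {2, 3, 4}, X }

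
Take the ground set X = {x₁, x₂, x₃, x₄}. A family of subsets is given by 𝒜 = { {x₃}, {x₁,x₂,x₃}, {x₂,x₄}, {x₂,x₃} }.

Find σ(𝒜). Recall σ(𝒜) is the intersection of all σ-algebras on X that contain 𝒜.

σ(𝒜) (16 sets): { {}, {x₁}, {x₂}, {x₃}, {x₄}, {x₁,x₂}, {x₁,x₃}, {x₁,x₄}, {x₂,x₃}, {x₂,x₄}, {x₃,x₄}, {x₁,x₂,x₃}, {x₁,x₂,x₄}, {x₁,x₃,x₄}, {x₂,x₃,x₄}, X }

Trace:
Begin from { {}, {x₃}, {x₂,x₃}, {x₂,x₄}, {x₁,x₂,x₃}, X } (that is, 𝒜 plus ∅ and X).
Round 1: 5 new —
  {x₄}  = complement {x₁,x₂,x₃}
  {x₁,x₃}  = complement {x₂,x₄}
  {x₁,x₄}  = complement {x₂,x₃}
  {x₁,x₂,x₄}  = complement {x₃}
  {x₂,x₃,x₄}  = {x₃} ∪ {x₂,x₄}
  |family| = 11
Round 2 adds 3:
  {x₁}  = complement {x₂,x₃,x₄}
  {x₃,x₄}  = {x₃} ∪ {x₄}
  {x₁,x₃,x₄}  = {x₃} ∪ {x₁,x₄}
  |family| = 14
Round 3: +2 →
  {x₂}  = complement {x₁,x₃,x₄}
  {x₁,x₂}  = complement {x₃,x₄}
  |family| = 16
Round 4 adds nothing — fixpoint reached.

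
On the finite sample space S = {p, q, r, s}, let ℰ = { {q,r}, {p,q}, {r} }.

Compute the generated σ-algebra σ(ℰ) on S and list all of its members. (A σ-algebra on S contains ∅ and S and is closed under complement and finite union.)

Seed the family with ℰ together with ∅ and S: { {}, {r}, {p,q}, {q,r}, S }.
Iteration 1: +4 →
  {p,s}  = S∖{q,r}
  {r,s}  = S∖{p,q}
  {p,q,r}  = {r} ∪ {p,q}
  {p,q,s}  = S∖{r}
  [9 total]
Iteration 2: 3 new —
  {s}  = S∖{p,q,r}
  {p,r,s}  = {r,s} ∪ {p,s}
  {q,r,s}  = {r,s} ∪ {q,r}
  [12 total]
Iteration 3: 2 new —
  {p}  = S∖{q,r,s}
  {q}  = S∖{p,r,s}
  [14 total]
Iteration 4 adds 2:
  {p,r}  = {r} ∪ {p}
  {q,s}  = {s} ∪ {q}
  [16 total]
After Iteration 5 the family is unchanged; done.

|σ(ℰ)| = 16.  σ(ℰ) = { {}, {p}, {q}, {r}, {s}, {p,q}, {p,r}, {p,s}, {q,r}, {q,s}, {r,s}, {p,q,r}, {p,q,s}, {p,r,s}, {q,r,s}, S }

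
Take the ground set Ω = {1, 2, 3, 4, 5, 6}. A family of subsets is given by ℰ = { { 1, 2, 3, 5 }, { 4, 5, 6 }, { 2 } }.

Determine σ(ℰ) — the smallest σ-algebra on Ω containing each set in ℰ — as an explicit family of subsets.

Initial family (5 sets): { {  }, { 2 }, { 4, 5, 6 }, { 1, 2, 3, 5 }, Ω }.
Iteration 1 adds 4:
  { 4, 6 }  = { 1, 2, 3, 5 }ᶜ
  { 1, 2, 3 }  = { 4, 5, 6 }ᶜ
  { 2, 4, 5, 6 }  = { 2 } ∪ { 4, 5, 6 }
  { 1, 3, 4, 5, 6 }  = { 2 }ᶜ
  — 9 sets.
Iteration 2 adds 3:
  { 1, 3 }  = { 2, 4, 5, 6 }ᶜ
  { 2, 4, 6 }  = { 2 } ∪ { 4, 6 }
  { 1, 2, 3, 4, 6 }  = { 1, 2, 3 } ∪ { 4, 6 }
  — 12 sets.
Iteration 3: +3 →
  { 5 }  = { 1, 2, 3, 4, 6 }ᶜ
  { 1, 3, 5 }  = { 2, 4, 6 }ᶜ
  { 1, 3, 4, 6 }  = { 1, 3 } ∪ { 4, 6 }
  — 15 sets.
Iteration 4: +1 →
  { 2, 5 }  = { 1, 3, 4, 6 }ᶜ
  — 16 sets.
Iteration 5: already closed under ᶜ and ∪.

σ(ℰ) = { {  }, { 2 }, { 5 }, { 1, 3 }, { 2, 5 }, { 4, 6 }, { 1, 2, 3 }, { 1, 3, 5 }, { 2, 4, 6 }, { 4, 5, 6 }, { 1, 2, 3, 5 }, { 1, 3, 4, 6 }, { 2, 4, 5, 6 }, { 1, 2, 3, 4, 6 }, { 1, 3, 4, 5, 6 }, Ω }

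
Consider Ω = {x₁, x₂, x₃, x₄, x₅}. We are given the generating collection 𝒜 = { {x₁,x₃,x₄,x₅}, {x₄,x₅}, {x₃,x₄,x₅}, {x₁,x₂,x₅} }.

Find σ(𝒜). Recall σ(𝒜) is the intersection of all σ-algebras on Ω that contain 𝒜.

|σ(𝒜)| = 32.  σ(𝒜) = { {}, {x₁}, {x₂}, {x₃}, {x₄}, {x₅}, {x₁,x₂}, {x₁,x₃}, {x₁,x₄}, {x₁,x₅}, {x₂,x₃}, {x₂,x₄}, {x₂,x₅}, {x₃,x₄}, {x₃,x₅}, {x₄,x₅}, {x₁,x₂,x₃}, {x₁,x₂,x₄}, {x₁,x₂,x₅}, {x₁,x₃,x₄}, {x₁,x₃,x₅}, {x₁,x₄,x₅}, {x₂,x₃,x₄}, {x₂,x₃,x₅}, {x₂,x₄,x₅}, {x₃,x₄,x₅}, {x₁,x₂,x₃,x₄}, {x₁,x₂,x₃,x₅}, {x₁,x₂,x₄,x₅}, {x₁,x₃,x₄,x₅}, {x₂,x₃,x₄,x₅}, Ω }

Working:
Begin from { {}, {x₄,x₅}, {x₁,x₂,x₅}, {x₃,x₄,x₅}, {x₁,x₃,x₄,x₅}, Ω } (that is, 𝒜 plus ∅ and Ω).
Pass 1: +5 →
  {x₂}  = ᶜ of {x₁,x₃,x₄,x₅}
  {x₁,x₂}  = ᶜ of {x₃,x₄,x₅}
  {x₃,x₄}  = ᶜ of {x₁,x₂,x₅}
  {x₁,x₂,x₃}  = ᶜ of {x₄,x₅}
  {x₁,x₂,x₄,x₅}  = {x₄,x₅} ∪ {x₁,x₂,x₅}
Pass 2 adds 6:
  {x₃}  = ᶜ of {x₁,x₂,x₄,x₅}
  {x₂,x₃,x₄}  = {x₃,x₄} ∪ {x₂}
  {x₂,x₄,x₅}  = {x₂} ∪ {x₄,x₅}
  {x₁,x₂,x₃,x₄}  = {x₃,x₄} ∪ {x₁,x₂,x₃}
  {x₁,x₂,x₃,x₅}  = {x₁,x₂,x₃} ∪ {x₁,x₂,x₅}
  {x₂,x₃,x₄,x₅}  = {x₃,x₄,x₅} ∪ {x₂}
Pass 3: +6 →
  {x₁}  = ᶜ of {x₂,x₃,x₄,x₅}
  {x₄}  = ᶜ of {x₁,x₂,x₃,x₅}
  {x₅}  = ᶜ of {x₁,x₂,x₃,x₄}
  {x₁,x₃}  = ᶜ of {x₂,x₄,x₅}
  {x₁,x₅}  = ᶜ of {x₂,x₃,x₄}
  {x₂,x₃}  = {x₃} ∪ {x₂}
Pass 4 (9 new):
  {x₁,x₄}  = {x₄} ∪ {x₁}
  {x₂,x₄}  = {x₂} ∪ {x₄}
  {x₂,x₅}  = {x₂} ∪ {x₅}
  {x₃,x₅}  = {x₅} ∪ {x₃}
  {x₁,x₂,x₄}  = {x₁,x₂} ∪ {x₄}
  {x₁,x₃,x₄}  = {x₃,x₄} ∪ {x₁,x₃}
  {x₁,x₃,x₅}  = {x₅} ∪ {x₁,x₃}
  {x₁,x₄,x₅}  = ᶜ of {x₂,x₃}
  {x₂,x₃,x₅}  = {x₅} ∪ {x₂,x₃}
After Pass 5 the family is unchanged; done.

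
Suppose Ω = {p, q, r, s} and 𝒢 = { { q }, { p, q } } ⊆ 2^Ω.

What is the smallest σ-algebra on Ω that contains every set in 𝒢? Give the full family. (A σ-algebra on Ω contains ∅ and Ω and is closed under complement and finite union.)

Take S₀ = 𝒢 ∪ {∅, Ω} = { {}, { q }, { p, q }, Ω }.
Pass 1 adds 2:
  { r, s }  = complement { p, q }
  { p, r, s }  = complement { q }
  — 6 sets.
Pass 2. New:
  { q, r, s }  = { r, s } ∪ { q }
  — 7 sets.
Pass 3 adds 1:
  { p }  = complement { q, r, s }
  — 8 sets.
Pass 4: stable.

|σ(𝒢)| = 8.  σ(𝒢) = { {}, { p }, { q }, { p, q }, { r, s }, { p, r, s }, { q, r, s }, Ω }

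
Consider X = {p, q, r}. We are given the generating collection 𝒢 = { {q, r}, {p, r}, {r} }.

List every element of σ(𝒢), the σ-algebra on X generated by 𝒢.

|σ(𝒢)| = 8.  σ(𝒢) = { {}, {p}, {q}, {r}, {p, q}, {p, r}, {q, r}, X }

Check:
Start: 𝒢 ∪ {∅, X} = { {}, {r}, {p, r}, {q, r}, X }.
Iteration 1: 3 new —
  {p}  = ᶜ of {q, r}
  {q}  = ᶜ of {p, r}
  {p, q}  = ᶜ of {r}
  — 8 sets.
Iteration 2: closed — nothing new.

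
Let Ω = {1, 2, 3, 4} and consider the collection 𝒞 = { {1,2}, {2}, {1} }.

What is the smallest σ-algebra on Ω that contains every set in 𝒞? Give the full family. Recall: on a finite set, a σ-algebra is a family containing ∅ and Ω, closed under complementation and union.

Initial family (5 sets): { {}, {1}, {2}, {1,2}, Ω }.
Pass 1: +3 →
  {3,4}  = Ω∖{1,2}
  {1,3,4}  = Ω∖{2}
  {2,3,4}  = Ω∖{1}
  (now 8)
After Pass 2 the family is unchanged; done.

Therefore σ(𝒞) = { {}, {1}, {2}, {1,2}, {3,4}, {1,3,4}, {2,3,4}, Ω } (|σ(𝒞)| = 8).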